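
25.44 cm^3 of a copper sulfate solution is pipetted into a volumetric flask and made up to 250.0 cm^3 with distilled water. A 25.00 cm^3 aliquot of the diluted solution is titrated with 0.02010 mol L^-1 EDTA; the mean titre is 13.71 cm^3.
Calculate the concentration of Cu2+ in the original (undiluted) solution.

0.1083 mol/L

Cu^2+ + EDTA^4- → [Cu(EDTA)]^2-
n(EDTA) = 0.01371 × 0.02010 = 2.756 × 10^-4 mol
n(Cu2+) in the aliquot = 2.756 × 10^-4 mol (1:1 ratio)
[Cu2+]_dilute = 2.756 × 10^-4 / 0.02500 = 0.01102 mol/L
Dilution factor = 250.0 / 25.44 = 9.827
[Cu2+]_stock = 0.01102 × 9.827 = 0.1083 mol/L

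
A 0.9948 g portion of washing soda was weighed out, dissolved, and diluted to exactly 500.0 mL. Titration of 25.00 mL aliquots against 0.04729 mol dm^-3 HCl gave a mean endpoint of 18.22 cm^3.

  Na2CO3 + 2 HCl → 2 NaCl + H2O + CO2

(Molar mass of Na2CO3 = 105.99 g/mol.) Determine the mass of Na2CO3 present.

0.9132 g

n(HCl) per titration = 0.01822 × 0.04729 = 8.616 × 10^-4 mol
From the 1:2 ratio, n(Na2CO3) in each aliquot = 1/2 × 8.616 × 10^-4 = 4.308 × 10^-4 mol
n(Na2CO3) in the whole flask = 4.308 × 10^-4 × 500.0/25.00 = 8.616 × 10^-3 mol
mass of Na2CO3 = 8.616 × 10^-3 × 105.99 = 0.9132 g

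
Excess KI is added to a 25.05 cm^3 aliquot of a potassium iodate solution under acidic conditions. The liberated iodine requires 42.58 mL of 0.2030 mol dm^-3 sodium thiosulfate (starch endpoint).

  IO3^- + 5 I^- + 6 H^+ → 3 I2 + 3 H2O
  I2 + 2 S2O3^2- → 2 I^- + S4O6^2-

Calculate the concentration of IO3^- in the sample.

0.05751 mol/L

n(S2O3^2-) = 0.04258 × 0.2030 = 8.644 × 10^-3 mol
n(I2) = n(S2O3^2-)/2 = 4.322 × 10^-3 mol
From the 1:3 ratio, n(IO3^-) in the aliquot = 1/3 × 4.322 × 10^-3 = 1.441 × 10^-3 mol
[IO3^-] = 1.441 × 10^-3 / 0.02505 = 0.05751 mol/L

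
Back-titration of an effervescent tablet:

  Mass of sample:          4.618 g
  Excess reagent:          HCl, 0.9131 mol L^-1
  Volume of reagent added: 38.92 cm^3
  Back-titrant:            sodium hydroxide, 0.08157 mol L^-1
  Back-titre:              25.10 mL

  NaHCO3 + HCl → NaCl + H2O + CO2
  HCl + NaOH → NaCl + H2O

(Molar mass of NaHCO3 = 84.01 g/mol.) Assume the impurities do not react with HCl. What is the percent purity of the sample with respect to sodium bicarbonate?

n(HCl) added = 0.03892 × 0.9131 = 0.03554 mol
n(NaOH) used in back-titration = 0.02510 × 0.08157 = 2.047 × 10^-3 mol
n(HCl) left over = 2.047 × 10^-3 mol (1:1 ratio)
n(HCl) consumed by analyte = 0.03554 − 2.047 × 10^-3 = 0.03349 mol
n(NaHCO3) = 0.03349 mol (1:1 ratio)
mass of NaHCO3 = 0.03349 × 84.01 = 2.814 g
% NaHCO3 = 2.814 / 4.618 × 100 = 60.93 %

60.93 %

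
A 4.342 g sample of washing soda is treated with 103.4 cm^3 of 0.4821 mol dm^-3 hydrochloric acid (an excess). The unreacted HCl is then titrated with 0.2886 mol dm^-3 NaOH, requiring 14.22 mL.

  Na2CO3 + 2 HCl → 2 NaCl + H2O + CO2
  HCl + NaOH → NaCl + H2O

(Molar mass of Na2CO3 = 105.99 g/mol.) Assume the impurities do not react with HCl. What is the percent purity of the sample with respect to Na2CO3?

n(HCl) added = 0.1034 × 0.4821 = 0.04985 mol
n(NaOH) used in back-titration = 0.01422 × 0.2886 = 4.104 × 10^-3 mol
n(HCl) left over = 4.104 × 10^-3 mol (1:1 ratio)
n(HCl) consumed by analyte = 0.04985 − 4.104 × 10^-3 = 0.04575 mol
From the 1:2 ratio, n(Na2CO3) = 1/2 × 0.04575 = 0.02287 mol
mass of Na2CO3 = 0.02287 × 105.99 = 2.424 g
% Na2CO3 = 2.424 / 4.342 × 100 = 55.83 %

55.83 %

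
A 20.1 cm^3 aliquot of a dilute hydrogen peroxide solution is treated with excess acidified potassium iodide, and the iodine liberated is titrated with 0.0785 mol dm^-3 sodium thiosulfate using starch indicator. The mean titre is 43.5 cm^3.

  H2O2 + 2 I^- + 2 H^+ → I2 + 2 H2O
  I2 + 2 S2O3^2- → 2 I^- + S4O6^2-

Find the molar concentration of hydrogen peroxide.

0.0849 mol/L

n(S2O3^2-) = 0.0435 × 0.0785 = 3.41 × 10^-3 mol
n(I2) = n(S2O3^2-)/2 = 1.71 × 10^-3 mol
n(H2O2) in the aliquot = 1.71 × 10^-3 mol (1:1 ratio)
[H2O2] = 1.71 × 10^-3 / 0.0201 = 0.0849 mol/L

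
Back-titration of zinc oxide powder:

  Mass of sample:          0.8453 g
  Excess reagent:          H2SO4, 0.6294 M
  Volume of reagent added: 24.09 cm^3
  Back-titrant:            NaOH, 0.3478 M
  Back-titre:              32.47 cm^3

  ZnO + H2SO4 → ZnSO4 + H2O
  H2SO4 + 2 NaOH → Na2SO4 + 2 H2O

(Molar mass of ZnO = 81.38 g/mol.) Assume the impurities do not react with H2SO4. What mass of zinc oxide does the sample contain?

n(H2SO4) added = 0.02409 × 0.6294 = 0.01516 mol
n(NaOH) used in back-titration = 0.03247 × 0.3478 = 0.01129 mol
From the 1:2 ratio, n(H2SO4) left over = 1/2 × 0.01129 = 5.647 × 10^-3 mol
n(H2SO4) consumed by analyte = 0.01516 − 5.647 × 10^-3 = 9.516 × 10^-3 mol
n(ZnO) = 9.516 × 10^-3 mol (1:1 ratio)
mass of ZnO = 9.516 × 10^-3 × 81.38 = 0.7744 g

0.7744 g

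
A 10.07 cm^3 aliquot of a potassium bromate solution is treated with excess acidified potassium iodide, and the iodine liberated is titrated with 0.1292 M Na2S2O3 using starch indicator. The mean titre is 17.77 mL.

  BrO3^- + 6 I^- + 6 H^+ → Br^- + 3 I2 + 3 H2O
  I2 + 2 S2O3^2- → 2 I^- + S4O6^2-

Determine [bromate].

0.03800 M

n(S2O3^2-) = 0.01777 × 0.1292 = 2.296 × 10^-3 mol
n(I2) = n(S2O3^2-)/2 = 1.148 × 10^-3 mol
From the 1:3 ratio, n(BrO3^-) in the aliquot = 1/3 × 1.148 × 10^-3 = 3.826 × 10^-4 mol
[BrO3^-] = 3.826 × 10^-4 / 0.01007 = 0.03800 mol/L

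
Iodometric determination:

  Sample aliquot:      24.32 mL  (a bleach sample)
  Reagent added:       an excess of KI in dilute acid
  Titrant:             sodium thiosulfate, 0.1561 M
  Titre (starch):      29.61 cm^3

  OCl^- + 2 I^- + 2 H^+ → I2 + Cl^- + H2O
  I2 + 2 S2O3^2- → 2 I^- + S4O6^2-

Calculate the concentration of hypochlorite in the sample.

0.09503 M

n(S2O3^2-) = 0.02961 × 0.1561 = 4.622 × 10^-3 mol
n(I2) = n(S2O3^2-)/2 = 2.311 × 10^-3 mol
n(OCl^-) in the aliquot = 2.311 × 10^-3 mol (1:1 ratio)
[OCl^-] = 2.311 × 10^-3 / 0.02432 = 0.09503 mol/L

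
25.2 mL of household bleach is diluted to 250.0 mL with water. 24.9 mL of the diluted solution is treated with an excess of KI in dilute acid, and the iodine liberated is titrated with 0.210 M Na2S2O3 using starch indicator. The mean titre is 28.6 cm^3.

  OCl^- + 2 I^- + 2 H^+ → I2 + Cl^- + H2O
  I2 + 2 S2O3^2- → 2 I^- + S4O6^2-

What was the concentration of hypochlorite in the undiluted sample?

1.20 M

n(S2O3^2-) = 0.0286 × 0.210 = 6.01 × 10^-3 mol
n(I2) = n(S2O3^2-)/2 = 3.00 × 10^-3 mol
n(OCl^-) in the aliquot = 3.00 × 10^-3 mol (1:1 ratio)
[OCl^-]_dilute = 3.00 × 10^-3 / 0.0249 = 0.121 mol/L
[OCl^-]_original = 0.121 × 250.0/25.2 = 1.20 mol/L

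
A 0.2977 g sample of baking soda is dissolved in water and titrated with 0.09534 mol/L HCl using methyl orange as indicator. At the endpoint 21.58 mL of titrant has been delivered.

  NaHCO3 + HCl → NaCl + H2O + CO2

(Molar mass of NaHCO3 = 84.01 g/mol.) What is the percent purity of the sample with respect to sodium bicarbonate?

58.06 %

n(HCl) = 0.02158 L × 0.09534 mol/L = 2.057 × 10^-3 mol
n(NaHCO3) = 2.057 × 10^-3 mol (1:1 ratio)
mass of NaHCO3 = 2.057 × 10^-3 × 84.01 g/mol = 0.1728 g
% NaHCO3 = 0.1728 / 0.2977 × 100 = 58.06 %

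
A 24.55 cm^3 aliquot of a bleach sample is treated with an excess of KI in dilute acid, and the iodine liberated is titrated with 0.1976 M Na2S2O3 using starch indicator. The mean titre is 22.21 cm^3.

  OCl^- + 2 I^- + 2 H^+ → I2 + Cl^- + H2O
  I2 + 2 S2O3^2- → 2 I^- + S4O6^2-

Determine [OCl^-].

0.08938 M

n(S2O3^2-) = 0.02221 × 0.1976 = 4.389 × 10^-3 mol
n(I2) = n(S2O3^2-)/2 = 2.194 × 10^-3 mol
n(OCl^-) in the aliquot = 2.194 × 10^-3 mol (1:1 ratio)
[OCl^-] = 2.194 × 10^-3 / 0.02455 = 0.08938 mol/L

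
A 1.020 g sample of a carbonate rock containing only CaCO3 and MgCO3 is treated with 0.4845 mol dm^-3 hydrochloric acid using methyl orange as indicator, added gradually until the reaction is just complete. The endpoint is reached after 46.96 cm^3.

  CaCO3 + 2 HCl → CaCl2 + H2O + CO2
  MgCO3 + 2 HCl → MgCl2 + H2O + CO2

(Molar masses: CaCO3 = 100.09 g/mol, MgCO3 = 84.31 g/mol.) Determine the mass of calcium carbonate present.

0.3862 g

n(HCl) = 0.04696 × 0.4845 = 0.02275 mol
Let x = n(CaCO3), y = n(MgCO3).
Titrant: 2x + 2y = 0.02275;  mass: 100.09x + 84.31y = 1.020
Solving, x = 3.858 × 10^-3 mol, y = 7.518 × 10^-3 mol
mass of CaCO3 = 3.858 × 10^-3 × 100.09 = 0.3862 g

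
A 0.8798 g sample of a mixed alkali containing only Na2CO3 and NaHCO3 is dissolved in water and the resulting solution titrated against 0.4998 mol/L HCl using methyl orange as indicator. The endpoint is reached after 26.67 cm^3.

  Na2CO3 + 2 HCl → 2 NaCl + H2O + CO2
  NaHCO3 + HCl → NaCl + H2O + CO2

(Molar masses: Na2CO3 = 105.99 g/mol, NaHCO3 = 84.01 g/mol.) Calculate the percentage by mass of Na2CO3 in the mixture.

n(HCl) = 0.02667 × 0.4998 = 0.01333 mol
Let x = n(Na2CO3), y = n(NaHCO3).
Titrant: 2x + 1y = 0.01333;  mass: 105.99x + 84.01y = 0.8798
Solving, x = 3.870 × 10^-3 mol, y = 5.591 × 10^-3 mol
mass of Na2CO3 = 3.870 × 10^-3 × 105.99 = 0.4101 g
% Na2CO3 = 0.4101 / 0.8798 × 100 = 46.62 %

46.62 %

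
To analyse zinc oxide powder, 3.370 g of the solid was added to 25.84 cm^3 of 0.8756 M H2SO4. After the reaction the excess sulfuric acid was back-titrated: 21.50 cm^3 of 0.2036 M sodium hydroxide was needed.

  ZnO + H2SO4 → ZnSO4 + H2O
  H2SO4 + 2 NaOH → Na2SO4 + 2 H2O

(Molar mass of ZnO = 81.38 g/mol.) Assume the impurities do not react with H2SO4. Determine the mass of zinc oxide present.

n(H2SO4) added = 0.02584 × 0.8756 = 0.02263 mol
n(NaOH) used in back-titration = 0.02150 × 0.2036 = 4.377 × 10^-3 mol
From the 1:2 ratio, n(H2SO4) left over = 1/2 × 4.377 × 10^-3 = 2.189 × 10^-3 mol
n(H2SO4) consumed by analyte = 0.02263 − 2.189 × 10^-3 = 0.02044 mol
n(ZnO) = 0.02044 mol (1:1 ratio)
mass of ZnO = 0.02044 × 81.38 = 1.663 g

1.663 g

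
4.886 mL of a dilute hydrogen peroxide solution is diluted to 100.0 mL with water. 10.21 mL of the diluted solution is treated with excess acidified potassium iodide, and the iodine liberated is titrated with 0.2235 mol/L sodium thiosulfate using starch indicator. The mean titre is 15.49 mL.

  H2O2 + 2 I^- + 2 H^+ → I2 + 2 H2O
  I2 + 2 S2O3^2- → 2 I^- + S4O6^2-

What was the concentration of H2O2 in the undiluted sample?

3.470 mol/L

n(S2O3^2-) = 0.01549 × 0.2235 = 3.462 × 10^-3 mol
n(I2) = n(S2O3^2-)/2 = 1.731 × 10^-3 mol
n(H2O2) in the aliquot = 1.731 × 10^-3 mol (1:1 ratio)
[H2O2]_dilute = 1.731 × 10^-3 / 0.01021 = 0.1695 mol/L
[H2O2]_original = 0.1695 × 100.0/4.886 = 3.470 mol/L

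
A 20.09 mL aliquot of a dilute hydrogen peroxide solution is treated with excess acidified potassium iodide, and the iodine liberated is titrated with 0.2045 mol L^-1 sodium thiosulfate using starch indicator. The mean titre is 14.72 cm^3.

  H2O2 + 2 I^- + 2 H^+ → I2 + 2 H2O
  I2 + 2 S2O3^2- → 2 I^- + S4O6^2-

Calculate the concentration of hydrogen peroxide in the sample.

n(S2O3^2-) = 0.01472 × 0.2045 = 3.010 × 10^-3 mol
n(I2) = n(S2O3^2-)/2 = 1.505 × 10^-3 mol
n(H2O2) in the aliquot = 1.505 × 10^-3 mol (1:1 ratio)
[H2O2] = 1.505 × 10^-3 / 0.02009 = 0.07492 mol/L

0.07492 mol/L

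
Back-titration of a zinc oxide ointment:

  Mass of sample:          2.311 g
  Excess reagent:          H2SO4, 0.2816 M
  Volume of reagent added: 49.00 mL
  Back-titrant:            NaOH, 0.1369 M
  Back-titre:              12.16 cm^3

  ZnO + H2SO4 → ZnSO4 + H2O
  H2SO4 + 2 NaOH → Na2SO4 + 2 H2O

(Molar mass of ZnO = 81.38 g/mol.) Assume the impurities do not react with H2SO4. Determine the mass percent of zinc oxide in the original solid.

45.66 %

n(H2SO4) added = 0.04900 × 0.2816 = 0.01380 mol
n(NaOH) used in back-titration = 0.01216 × 0.1369 = 1.665 × 10^-3 mol
From the 1:2 ratio, n(H2SO4) left over = 1/2 × 1.665 × 10^-3 = 8.324 × 10^-4 mol
n(H2SO4) consumed by analyte = 0.01380 − 8.324 × 10^-4 = 0.01297 mol
n(ZnO) = 0.01297 mol (1:1 ratio)
mass of ZnO = 0.01297 × 81.38 = 1.055 g
% ZnO = 1.055 / 2.311 × 100 = 45.66 %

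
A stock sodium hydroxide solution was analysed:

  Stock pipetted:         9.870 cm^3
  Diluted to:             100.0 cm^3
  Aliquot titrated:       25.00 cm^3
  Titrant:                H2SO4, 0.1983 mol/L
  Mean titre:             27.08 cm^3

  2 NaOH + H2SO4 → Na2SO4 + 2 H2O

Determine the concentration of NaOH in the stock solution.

4.353 mol/L

n(H2SO4) = 0.02708 × 0.1983 = 5.370 × 10^-3 mol
From the 2:1 ratio, n(NaOH) in the aliquot = 2/1 × 5.370 × 10^-3 = 0.01074 mol
[NaOH]_dilute = 0.01074 / 0.02500 = 0.4296 mol/L
Dilution factor = 100.0 / 9.870 = 10.13
[NaOH]_stock = 0.4296 × 10.13 = 4.353 mol/L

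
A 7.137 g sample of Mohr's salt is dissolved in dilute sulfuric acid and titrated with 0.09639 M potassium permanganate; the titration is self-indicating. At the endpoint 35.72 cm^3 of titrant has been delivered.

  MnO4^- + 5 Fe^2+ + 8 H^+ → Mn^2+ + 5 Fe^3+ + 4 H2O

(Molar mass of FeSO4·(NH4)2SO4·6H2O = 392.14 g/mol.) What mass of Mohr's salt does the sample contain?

n(KMnO4) = 0.03572 L × 0.09639 mol/L = 3.443 × 10^-3 mol
From the 5:1 ratio, n(FeSO4·(NH4)2SO4·6H2O) = 5/1 × 3.443 × 10^-3 = 0.01722 mol
mass of FeSO4·(NH4)2SO4·6H2O = 0.01722 × 392.14 g/mol = 6.751 g

6.751 g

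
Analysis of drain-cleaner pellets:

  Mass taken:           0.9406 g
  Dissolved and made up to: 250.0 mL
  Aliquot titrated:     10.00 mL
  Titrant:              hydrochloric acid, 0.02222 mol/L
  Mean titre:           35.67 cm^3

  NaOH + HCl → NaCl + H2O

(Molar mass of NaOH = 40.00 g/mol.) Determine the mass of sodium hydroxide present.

0.7926 g

n(HCl) per titration = 0.03567 × 0.02222 = 7.926 × 10^-4 mol
n(NaOH) in each aliquot = 7.926 × 10^-4 mol (1:1 ratio)
n(NaOH) in the whole flask = 7.926 × 10^-4 × 250.0/10.00 = 0.01981 mol
mass of NaOH = 0.01981 × 40.00 = 0.7926 g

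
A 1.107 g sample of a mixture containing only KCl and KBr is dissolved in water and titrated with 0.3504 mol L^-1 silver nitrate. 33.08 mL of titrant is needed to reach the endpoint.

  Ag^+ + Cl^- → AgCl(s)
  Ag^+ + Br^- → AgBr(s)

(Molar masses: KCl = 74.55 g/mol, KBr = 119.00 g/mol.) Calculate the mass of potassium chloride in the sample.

n(AgNO3) = 0.03308 × 0.3504 = 0.01159 mol
Let x = n(KCl), y = n(KBr).
Titrant: 1x + 1y = 0.01159;  mass: 74.55x + 119.00y = 1.107
Solving, x = 6.127 × 10^-3 mol, y = 5.464 × 10^-3 mol
mass of KCl = 6.127 × 10^-3 × 74.55 = 0.4568 g

0.4568 g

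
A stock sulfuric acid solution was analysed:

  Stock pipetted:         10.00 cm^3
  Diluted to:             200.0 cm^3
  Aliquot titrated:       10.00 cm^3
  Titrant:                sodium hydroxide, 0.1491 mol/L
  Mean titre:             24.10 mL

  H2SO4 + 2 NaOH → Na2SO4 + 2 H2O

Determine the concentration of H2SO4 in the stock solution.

3.593 mol/L

n(NaOH) = 0.02410 × 0.1491 = 3.593 × 10^-3 mol
From the 1:2 ratio, n(H2SO4) in the aliquot = 1/2 × 3.593 × 10^-3 = 1.797 × 10^-3 mol
[H2SO4]_dilute = 1.797 × 10^-3 / 0.01000 = 0.1797 mol/L
Dilution factor = 200.0 / 10.00 = 20.00
[H2SO4]_stock = 0.1797 × 20.00 = 3.593 mol/L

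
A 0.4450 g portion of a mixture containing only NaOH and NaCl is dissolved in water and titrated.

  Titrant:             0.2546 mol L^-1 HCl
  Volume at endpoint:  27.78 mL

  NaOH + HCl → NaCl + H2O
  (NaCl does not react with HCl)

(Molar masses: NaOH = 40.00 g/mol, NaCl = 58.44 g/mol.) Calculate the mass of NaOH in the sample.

0.2829 g

n(HCl) = 0.02778 × 0.2546 = 7.073 × 10^-3 mol
Let x = n(NaOH), y = n(NaCl).
Titrant: 1x = 7.073 × 10^-3;  mass: 40.00x + 58.44y = 0.4450
Solving, x = 7.073 × 10^-3 mol, y = 2.774 × 10^-3 mol
mass of NaOH = 7.073 × 10^-3 × 40.00 = 0.2829 g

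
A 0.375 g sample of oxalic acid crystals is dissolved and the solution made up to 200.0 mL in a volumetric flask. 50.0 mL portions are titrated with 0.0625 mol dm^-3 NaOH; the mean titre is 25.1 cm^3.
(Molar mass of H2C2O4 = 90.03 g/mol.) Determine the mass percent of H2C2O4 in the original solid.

75.3 %

H2C2O4 + 2 NaOH → Na2C2O4 + 2 H2O
n(NaOH) per titration = 0.0251 × 0.0625 = 1.57 × 10^-3 mol
From the 1:2 ratio, n(H2C2O4) in each aliquot = 1/2 × 1.57 × 10^-3 = 7.84 × 10^-4 mol
n(H2C2O4) in the whole flask = 7.84 × 10^-4 × 200.0/50.0 = 3.14 × 10^-3 mol
mass of H2C2O4 = 3.14 × 10^-3 × 90.03 = 0.282 g
% H2C2O4 = 0.282 / 0.375 × 100 = 75.3 %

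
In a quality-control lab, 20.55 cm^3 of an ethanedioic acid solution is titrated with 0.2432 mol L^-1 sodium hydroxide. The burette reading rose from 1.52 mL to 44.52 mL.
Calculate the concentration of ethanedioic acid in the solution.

0.2544 mol/L

H2C2O4 + 2 NaOH → Na2C2O4 + 2 H2O
n(NaOH) = 0.04300 L × 0.2432 mol/L = 0.01046 mol
From the 1:2 mole ratio, n(H2C2O4) = 1/2 × 0.01046 = 5.229 × 10^-3 mol
[H2C2O4] = 5.229 × 10^-3 mol / 0.02055 L = 0.2544 mol/L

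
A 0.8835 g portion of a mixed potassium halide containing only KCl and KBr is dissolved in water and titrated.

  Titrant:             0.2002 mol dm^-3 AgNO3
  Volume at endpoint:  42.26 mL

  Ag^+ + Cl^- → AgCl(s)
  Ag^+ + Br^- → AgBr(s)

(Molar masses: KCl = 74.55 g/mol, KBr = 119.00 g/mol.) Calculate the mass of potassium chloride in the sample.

0.2068 g

n(AgNO3) = 0.04226 × 0.2002 = 8.460 × 10^-3 mol
Let x = n(KCl), y = n(KBr).
Titrant: 1x + 1y = 8.460 × 10^-3;  mass: 74.55x + 119.00y = 0.8835
Solving, x = 2.774 × 10^-3 mol, y = 5.687 × 10^-3 mol
mass of KCl = 2.774 × 10^-3 × 74.55 = 0.2068 g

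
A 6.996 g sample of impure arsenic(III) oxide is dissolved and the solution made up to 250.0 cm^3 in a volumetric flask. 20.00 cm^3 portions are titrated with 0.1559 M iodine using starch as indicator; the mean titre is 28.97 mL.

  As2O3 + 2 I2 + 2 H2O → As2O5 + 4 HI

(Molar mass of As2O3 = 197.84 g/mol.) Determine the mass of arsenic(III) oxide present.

n(I2) per titration = 0.02897 × 0.1559 = 4.516 × 10^-3 mol
From the 1:2 ratio, n(As2O3) in each aliquot = 1/2 × 4.516 × 10^-3 = 2.258 × 10^-3 mol
n(As2O3) in the whole flask = 2.258 × 10^-3 × 250.0/20.00 = 0.02823 mol
mass of As2O3 = 0.02823 × 197.84 = 5.585 g

5.585 g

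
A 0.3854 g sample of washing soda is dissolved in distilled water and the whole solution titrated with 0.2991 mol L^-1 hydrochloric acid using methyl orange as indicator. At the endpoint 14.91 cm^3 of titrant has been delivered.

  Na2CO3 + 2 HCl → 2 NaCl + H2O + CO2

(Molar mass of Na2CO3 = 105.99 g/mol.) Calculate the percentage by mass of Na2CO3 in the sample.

61.32 %

n(HCl) = 0.01491 L × 0.2991 mol/L = 4.460 × 10^-3 mol
From the 1:2 ratio, n(Na2CO3) = 1/2 × 4.460 × 10^-3 = 2.230 × 10^-3 mol
mass of Na2CO3 = 2.230 × 10^-3 × 105.99 g/mol = 0.2363 g
% Na2CO3 = 0.2363 / 0.3854 × 100 = 61.32 %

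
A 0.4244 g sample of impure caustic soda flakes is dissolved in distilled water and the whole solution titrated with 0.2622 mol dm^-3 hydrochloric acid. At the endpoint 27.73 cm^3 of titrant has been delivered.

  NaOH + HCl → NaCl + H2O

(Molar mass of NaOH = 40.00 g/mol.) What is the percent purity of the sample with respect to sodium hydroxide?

n(HCl) = 0.02773 L × 0.2622 mol/L = 7.271 × 10^-3 mol
n(NaOH) = 7.271 × 10^-3 mol (1:1 ratio)
mass of NaOH = 7.271 × 10^-3 × 40.00 g/mol = 0.2908 g
% NaOH = 0.2908 / 0.4244 × 100 = 68.53 %

68.53 %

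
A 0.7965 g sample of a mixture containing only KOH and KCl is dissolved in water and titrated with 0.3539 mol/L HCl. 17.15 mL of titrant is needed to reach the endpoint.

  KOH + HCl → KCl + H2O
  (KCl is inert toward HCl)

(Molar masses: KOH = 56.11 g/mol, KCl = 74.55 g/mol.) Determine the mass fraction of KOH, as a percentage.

42.76 %

n(HCl) = 0.01715 × 0.3539 = 6.069 × 10^-3 mol
Let x = n(KOH), y = n(KCl).
Titrant: 1x = 6.069 × 10^-3;  mass: 56.11x + 74.55y = 0.7965
Solving, x = 6.069 × 10^-3 mol, y = 6.116 × 10^-3 mol
mass of KOH = 6.069 × 10^-3 × 56.11 = 0.3406 g
% KOH = 0.3406 / 0.7965 × 100 = 42.76 %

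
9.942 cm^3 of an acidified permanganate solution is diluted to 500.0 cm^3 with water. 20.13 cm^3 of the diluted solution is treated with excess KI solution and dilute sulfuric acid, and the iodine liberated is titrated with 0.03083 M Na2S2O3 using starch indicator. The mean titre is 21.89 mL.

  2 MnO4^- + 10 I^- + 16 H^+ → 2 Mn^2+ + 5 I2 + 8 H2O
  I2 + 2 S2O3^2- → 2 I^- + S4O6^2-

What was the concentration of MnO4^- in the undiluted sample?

0.3372 M

n(S2O3^2-) = 0.02189 × 0.03083 = 6.749 × 10^-4 mol
n(I2) = n(S2O3^2-)/2 = 3.374 × 10^-4 mol
From the 2:5 ratio, n(MnO4^-) in the aliquot = 2/5 × 3.374 × 10^-4 = 1.350 × 10^-4 mol
[MnO4^-]_dilute = 1.350 × 10^-4 / 0.02013 = 0.006705 mol/L
[MnO4^-]_original = 0.006705 × 500.0/9.942 = 0.3372 mol/L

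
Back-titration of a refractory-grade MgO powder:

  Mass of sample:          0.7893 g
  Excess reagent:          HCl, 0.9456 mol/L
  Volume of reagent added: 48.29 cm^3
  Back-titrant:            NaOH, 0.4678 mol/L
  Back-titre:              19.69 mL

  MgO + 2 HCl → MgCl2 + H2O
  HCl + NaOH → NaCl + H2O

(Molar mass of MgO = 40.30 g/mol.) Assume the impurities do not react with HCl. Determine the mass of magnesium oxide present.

n(HCl) added = 0.04829 × 0.9456 = 0.04566 mol
n(NaOH) used in back-titration = 0.01969 × 0.4678 = 9.211 × 10^-3 mol
n(HCl) left over = 9.211 × 10^-3 mol (1:1 ratio)
n(HCl) consumed by analyte = 0.04566 − 9.211 × 10^-3 = 0.03645 mol
From the 1:2 ratio, n(MgO) = 1/2 × 0.03645 = 0.01823 mol
mass of MgO = 0.01823 × 40.30 = 0.7345 g

0.7345 g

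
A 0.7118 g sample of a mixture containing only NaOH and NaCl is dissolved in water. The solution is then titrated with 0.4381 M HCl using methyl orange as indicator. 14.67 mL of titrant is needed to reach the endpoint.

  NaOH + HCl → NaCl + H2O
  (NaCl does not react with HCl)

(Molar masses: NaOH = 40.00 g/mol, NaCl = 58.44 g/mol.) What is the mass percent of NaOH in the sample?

n(HCl) = 0.01467 × 0.4381 = 6.427 × 10^-3 mol
Let x = n(NaOH), y = n(NaCl).
Titrant: 1x = 6.427 × 10^-3;  mass: 40.00x + 58.44y = 0.7118
Solving, x = 6.427 × 10^-3 mol, y = 7.781 × 10^-3 mol
mass of NaOH = 6.427 × 10^-3 × 40.00 = 0.2571 g
% NaOH = 0.2571 / 0.7118 × 100 = 36.12 %

36.12 %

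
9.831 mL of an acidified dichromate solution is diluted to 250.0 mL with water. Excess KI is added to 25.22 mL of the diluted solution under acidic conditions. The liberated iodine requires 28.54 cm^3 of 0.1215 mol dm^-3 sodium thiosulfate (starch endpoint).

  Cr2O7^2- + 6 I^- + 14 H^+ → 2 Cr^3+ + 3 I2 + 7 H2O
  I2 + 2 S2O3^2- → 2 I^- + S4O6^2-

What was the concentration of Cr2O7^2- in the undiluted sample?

n(S2O3^2-) = 0.02854 × 0.1215 = 3.468 × 10^-3 mol
n(I2) = n(S2O3^2-)/2 = 1.734 × 10^-3 mol
From the 1:3 ratio, n(Cr2O7^2-) in the aliquot = 1/3 × 1.734 × 10^-3 = 5.779 × 10^-4 mol
[Cr2O7^2-]_dilute = 5.779 × 10^-4 / 0.02522 = 0.02292 mol/L
[Cr2O7^2-]_original = 0.02292 × 250.0/9.831 = 0.5827 mol/L

0.5827 mol/L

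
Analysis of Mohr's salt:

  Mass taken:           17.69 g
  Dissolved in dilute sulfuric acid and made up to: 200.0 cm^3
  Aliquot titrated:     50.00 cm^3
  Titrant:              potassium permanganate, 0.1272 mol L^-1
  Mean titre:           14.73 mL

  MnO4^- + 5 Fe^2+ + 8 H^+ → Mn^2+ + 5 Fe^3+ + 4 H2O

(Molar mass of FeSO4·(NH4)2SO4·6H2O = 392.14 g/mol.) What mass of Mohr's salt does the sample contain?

n(KMnO4) per titration = 0.01473 × 0.1272 = 1.874 × 10^-3 mol
From the 5:1 ratio, n(FeSO4·(NH4)2SO4·6H2O) in each aliquot = 5/1 × 1.874 × 10^-3 = 9.368 × 10^-3 mol
n(FeSO4·(NH4)2SO4·6H2O) in the whole flask = 9.368 × 10^-3 × 200.0/50.00 = 0.03747 mol
mass of FeSO4·(NH4)2SO4·6H2O = 0.03747 × 392.14 = 14.69 g

14.69 g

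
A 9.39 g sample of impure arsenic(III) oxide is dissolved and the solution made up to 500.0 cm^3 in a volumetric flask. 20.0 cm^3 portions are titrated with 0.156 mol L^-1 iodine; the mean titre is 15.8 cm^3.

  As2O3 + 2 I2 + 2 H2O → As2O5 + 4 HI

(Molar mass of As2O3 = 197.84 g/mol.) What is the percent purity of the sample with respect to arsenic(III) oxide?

64.9 %

n(I2) per titration = 0.0158 × 0.156 = 2.46 × 10^-3 mol
From the 1:2 ratio, n(As2O3) in each aliquot = 1/2 × 2.46 × 10^-3 = 1.23 × 10^-3 mol
n(As2O3) in the whole flask = 1.23 × 10^-3 × 500.0/20.0 = 0.0308 mol
mass of As2O3 = 0.0308 × 197.84 = 6.10 g
% As2O3 = 6.10 / 9.39 × 100 = 64.9 %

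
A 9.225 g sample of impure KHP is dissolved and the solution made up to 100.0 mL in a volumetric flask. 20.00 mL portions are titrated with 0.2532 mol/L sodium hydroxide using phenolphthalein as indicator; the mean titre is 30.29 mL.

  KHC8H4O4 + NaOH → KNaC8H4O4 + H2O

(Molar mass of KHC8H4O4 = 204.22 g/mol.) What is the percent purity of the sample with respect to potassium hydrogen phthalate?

84.89 %

n(NaOH) per titration = 0.03029 × 0.2532 = 7.669 × 10^-3 mol
n(KHC8H4O4) in each aliquot = 7.669 × 10^-3 mol (1:1 ratio)
n(KHC8H4O4) in the whole flask = 7.669 × 10^-3 × 100.0/20.00 = 0.03835 mol
mass of KHC8H4O4 = 0.03835 × 204.22 = 7.831 g
% KHC8H4O4 = 7.831 / 9.225 × 100 = 84.89 %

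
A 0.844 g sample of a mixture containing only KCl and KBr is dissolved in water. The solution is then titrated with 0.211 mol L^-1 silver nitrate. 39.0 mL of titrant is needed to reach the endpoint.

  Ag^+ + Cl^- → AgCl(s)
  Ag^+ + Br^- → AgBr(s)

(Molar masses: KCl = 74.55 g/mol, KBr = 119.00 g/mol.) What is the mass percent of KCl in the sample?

n(AgNO3) = 0.0390 × 0.211 = 8.23 × 10^-3 mol
Let x = n(KCl), y = n(KBr).
Titrant: 1x + 1y = 8.23 × 10^-3;  mass: 74.55x + 119.00y = 0.844
Solving, x = 3.04 × 10^-3 mol, y = 5.19 × 10^-3 mol
mass of KCl = 3.04 × 10^-3 × 74.55 = 0.227 g
% KCl = 0.227 / 0.844 × 100 = 26.9 %

26.9 %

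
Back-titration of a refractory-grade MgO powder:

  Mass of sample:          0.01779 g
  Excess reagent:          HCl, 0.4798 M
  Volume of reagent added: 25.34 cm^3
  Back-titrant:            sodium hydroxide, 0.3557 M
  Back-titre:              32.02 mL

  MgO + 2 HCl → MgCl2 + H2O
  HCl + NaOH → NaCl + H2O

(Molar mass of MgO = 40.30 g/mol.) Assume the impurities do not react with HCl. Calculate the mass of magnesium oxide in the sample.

0.01549 g

n(HCl) added = 0.02534 × 0.4798 = 0.01216 mol
n(NaOH) used in back-titration = 0.03202 × 0.3557 = 0.01139 mol
n(HCl) left over = 0.01139 mol (1:1 ratio)
n(HCl) consumed by analyte = 0.01216 − 0.01139 = 7.686 × 10^-4 mol
From the 1:2 ratio, n(MgO) = 1/2 × 7.686 × 10^-4 = 3.843 × 10^-4 mol
mass of MgO = 3.843 × 10^-4 × 40.30 = 0.01549 g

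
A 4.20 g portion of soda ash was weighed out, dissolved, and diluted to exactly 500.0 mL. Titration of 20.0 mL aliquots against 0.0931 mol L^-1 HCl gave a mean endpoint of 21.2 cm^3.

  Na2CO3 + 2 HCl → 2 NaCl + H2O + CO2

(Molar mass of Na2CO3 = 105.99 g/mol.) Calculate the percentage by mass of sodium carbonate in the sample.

n(HCl) per titration = 0.0212 × 0.0931 = 1.97 × 10^-3 mol
From the 1:2 ratio, n(Na2CO3) in each aliquot = 1/2 × 1.97 × 10^-3 = 9.87 × 10^-4 mol
n(Na2CO3) in the whole flask = 9.87 × 10^-4 × 500.0/20.0 = 0.0247 mol
mass of Na2CO3 = 0.0247 × 105.99 = 2.61 g
% Na2CO3 = 2.61 / 4.20 × 100 = 62.3 %

62.3 %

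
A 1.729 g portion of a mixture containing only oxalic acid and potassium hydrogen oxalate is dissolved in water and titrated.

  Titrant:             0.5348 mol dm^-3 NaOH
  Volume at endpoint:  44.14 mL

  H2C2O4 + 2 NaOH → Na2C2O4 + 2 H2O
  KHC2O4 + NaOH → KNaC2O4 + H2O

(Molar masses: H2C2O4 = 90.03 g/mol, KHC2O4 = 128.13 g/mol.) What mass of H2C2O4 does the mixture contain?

n(NaOH) = 0.04414 × 0.5348 = 0.02361 mol
Let x = n(H2C2O4), y = n(KHC2O4).
Titrant: 2x + 1y = 0.02361;  mass: 90.03x + 128.13y = 1.729
Solving, x = 7.794 × 10^-3 mol, y = 8.017 × 10^-3 mol
mass of H2C2O4 = 7.794 × 10^-3 × 90.03 = 0.7017 g

0.7017 g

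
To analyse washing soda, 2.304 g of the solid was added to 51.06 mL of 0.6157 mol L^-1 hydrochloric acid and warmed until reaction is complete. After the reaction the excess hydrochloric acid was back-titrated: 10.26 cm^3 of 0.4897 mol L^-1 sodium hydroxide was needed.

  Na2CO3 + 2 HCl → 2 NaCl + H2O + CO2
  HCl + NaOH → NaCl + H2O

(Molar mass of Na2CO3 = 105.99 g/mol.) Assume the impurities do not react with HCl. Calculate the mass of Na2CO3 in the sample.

n(HCl) added = 0.05106 × 0.6157 = 0.03144 mol
n(NaOH) used in back-titration = 0.01026 × 0.4897 = 5.024 × 10^-3 mol
n(HCl) left over = 5.024 × 10^-3 mol (1:1 ratio)
n(HCl) consumed by analyte = 0.03144 − 5.024 × 10^-3 = 0.02641 mol
From the 1:2 ratio, n(Na2CO3) = 1/2 × 0.02641 = 0.01321 mol
mass of Na2CO3 = 0.01321 × 105.99 = 1.400 g

1.400 g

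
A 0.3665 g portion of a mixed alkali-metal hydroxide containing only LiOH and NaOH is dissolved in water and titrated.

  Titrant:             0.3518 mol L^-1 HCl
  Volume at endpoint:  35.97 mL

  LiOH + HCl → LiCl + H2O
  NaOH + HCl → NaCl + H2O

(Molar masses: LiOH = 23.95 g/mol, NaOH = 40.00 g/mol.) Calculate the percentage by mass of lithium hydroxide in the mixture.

56.87 %

n(HCl) = 0.03597 × 0.3518 = 0.01265 mol
Let x = n(LiOH), y = n(NaOH).
Titrant: 1x + 1y = 0.01265;  mass: 23.95x + 40.00y = 0.3665
Solving, x = 8.702 × 10^-3 mol, y = 3.952 × 10^-3 mol
mass of LiOH = 8.702 × 10^-3 × 23.95 = 0.2084 g
% LiOH = 0.2084 / 0.3665 × 100 = 56.87 %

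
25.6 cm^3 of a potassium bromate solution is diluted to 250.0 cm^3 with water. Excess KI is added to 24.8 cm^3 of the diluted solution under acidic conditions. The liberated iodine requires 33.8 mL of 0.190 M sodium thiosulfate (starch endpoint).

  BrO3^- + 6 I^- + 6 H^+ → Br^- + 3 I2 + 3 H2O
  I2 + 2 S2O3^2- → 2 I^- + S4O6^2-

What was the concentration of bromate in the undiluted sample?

n(S2O3^2-) = 0.0338 × 0.190 = 6.42 × 10^-3 mol
n(I2) = n(S2O3^2-)/2 = 3.21 × 10^-3 mol
From the 1:3 ratio, n(BrO3^-) in the aliquot = 1/3 × 3.21 × 10^-3 = 1.07 × 10^-3 mol
[BrO3^-]_dilute = 1.07 × 10^-3 / 0.0248 = 0.0432 mol/L
[BrO3^-]_original = 0.0432 × 250.0/25.6 = 0.421 mol/L

0.421 M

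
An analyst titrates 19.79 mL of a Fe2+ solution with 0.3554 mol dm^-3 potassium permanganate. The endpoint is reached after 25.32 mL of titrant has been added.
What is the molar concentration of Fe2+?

2.274 mol/L

MnO4^- + 5 Fe^2+ + 8 H^+ → Mn^2+ + 5 Fe^3+ + 4 H2O
n(KMnO4) = 0.02532 L × 0.3554 mol/L = 8.999 × 10^-3 mol
From the 5:1 mole ratio, n(Fe2+) = 5/1 × 8.999 × 10^-3 = 0.04499 mol
[Fe2+] = 0.04499 mol / 0.01979 L = 2.274 mol/L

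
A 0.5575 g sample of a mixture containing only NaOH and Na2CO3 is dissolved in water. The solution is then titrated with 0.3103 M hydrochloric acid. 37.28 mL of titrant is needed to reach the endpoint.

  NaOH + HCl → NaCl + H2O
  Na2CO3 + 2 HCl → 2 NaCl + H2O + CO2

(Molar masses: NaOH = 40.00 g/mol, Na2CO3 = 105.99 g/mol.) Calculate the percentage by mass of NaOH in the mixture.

n(HCl) = 0.03728 × 0.3103 = 0.01157 mol
Let x = n(NaOH), y = n(Na2CO3).
Titrant: 1x + 2y = 0.01157;  mass: 40.00x + 105.99y = 0.5575
Solving, x = 4.274 × 10^-3 mol, y = 3.647 × 10^-3 mol
mass of NaOH = 4.274 × 10^-3 × 40.00 = 0.1710 g
% NaOH = 0.1710 / 0.5575 × 100 = 30.67 %

30.67 %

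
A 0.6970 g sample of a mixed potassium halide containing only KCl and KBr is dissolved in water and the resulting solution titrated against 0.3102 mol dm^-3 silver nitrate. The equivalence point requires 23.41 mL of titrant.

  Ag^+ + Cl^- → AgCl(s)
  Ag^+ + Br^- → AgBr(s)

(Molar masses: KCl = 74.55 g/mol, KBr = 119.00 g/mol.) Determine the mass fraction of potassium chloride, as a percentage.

40.22 %

n(AgNO3) = 0.02341 × 0.3102 = 7.262 × 10^-3 mol
Let x = n(KCl), y = n(KBr).
Titrant: 1x + 1y = 7.262 × 10^-3;  mass: 74.55x + 119.00y = 0.6970
Solving, x = 3.760 × 10^-3 mol, y = 3.501 × 10^-3 mol
mass of KCl = 3.760 × 10^-3 × 74.55 = 0.2803 g
% KCl = 0.2803 / 0.6970 × 100 = 40.22 %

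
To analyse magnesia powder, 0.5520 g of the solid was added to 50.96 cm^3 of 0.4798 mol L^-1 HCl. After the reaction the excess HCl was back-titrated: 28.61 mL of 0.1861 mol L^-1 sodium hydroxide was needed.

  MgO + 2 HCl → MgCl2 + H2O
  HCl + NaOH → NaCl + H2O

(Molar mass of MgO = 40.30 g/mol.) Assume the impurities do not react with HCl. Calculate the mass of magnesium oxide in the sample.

0.3854 g

n(HCl) added = 0.05096 × 0.4798 = 0.02445 mol
n(NaOH) used in back-titration = 0.02861 × 0.1861 = 5.324 × 10^-3 mol
n(HCl) left over = 5.324 × 10^-3 mol (1:1 ratio)
n(HCl) consumed by analyte = 0.02445 − 5.324 × 10^-3 = 0.01913 mol
From the 1:2 ratio, n(MgO) = 1/2 × 0.01913 = 9.563 × 10^-3 mol
mass of MgO = 9.563 × 10^-3 × 40.30 = 0.3854 g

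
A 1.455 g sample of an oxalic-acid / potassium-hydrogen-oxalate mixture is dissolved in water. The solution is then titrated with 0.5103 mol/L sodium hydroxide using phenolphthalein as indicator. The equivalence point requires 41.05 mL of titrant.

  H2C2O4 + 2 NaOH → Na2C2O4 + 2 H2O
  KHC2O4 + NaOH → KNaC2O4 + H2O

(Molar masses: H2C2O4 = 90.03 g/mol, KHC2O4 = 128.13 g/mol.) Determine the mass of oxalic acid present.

0.6656 g

n(NaOH) = 0.04105 × 0.5103 = 0.02095 mol
Let x = n(H2C2O4), y = n(KHC2O4).
Titrant: 2x + 1y = 0.02095;  mass: 90.03x + 128.13y = 1.455
Solving, x = 7.394 × 10^-3 mol, y = 6.161 × 10^-3 mol
mass of H2C2O4 = 7.394 × 10^-3 × 90.03 = 0.6656 g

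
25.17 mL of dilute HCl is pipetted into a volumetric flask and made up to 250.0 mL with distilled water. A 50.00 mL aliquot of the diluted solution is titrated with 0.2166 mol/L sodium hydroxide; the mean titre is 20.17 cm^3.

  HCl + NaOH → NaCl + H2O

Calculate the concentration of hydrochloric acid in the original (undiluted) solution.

n(NaOH) = 0.02017 × 0.2166 = 4.369 × 10^-3 mol
n(HCl) in the aliquot = 4.369 × 10^-3 mol (1:1 ratio)
[HCl]_dilute = 4.369 × 10^-3 / 0.05000 = 0.08738 mol/L
Dilution factor = 250.0 / 25.17 = 9.932
[HCl]_stock = 0.08738 × 9.932 = 0.8679 mol/L

0.8679 mol/L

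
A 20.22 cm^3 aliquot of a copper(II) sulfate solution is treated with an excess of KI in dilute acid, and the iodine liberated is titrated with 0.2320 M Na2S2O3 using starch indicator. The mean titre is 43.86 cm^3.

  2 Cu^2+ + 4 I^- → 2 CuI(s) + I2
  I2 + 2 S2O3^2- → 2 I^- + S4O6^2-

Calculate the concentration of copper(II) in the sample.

0.5032 M

n(S2O3^2-) = 0.04386 × 0.2320 = 0.01018 mol
n(I2) = n(S2O3^2-)/2 = 5.088 × 10^-3 mol
From the 2:1 ratio, n(Cu2+) in the aliquot = 2/1 × 5.088 × 10^-3 = 0.01018 mol
[Cu2+] = 0.01018 / 0.02022 = 0.5032 mol/L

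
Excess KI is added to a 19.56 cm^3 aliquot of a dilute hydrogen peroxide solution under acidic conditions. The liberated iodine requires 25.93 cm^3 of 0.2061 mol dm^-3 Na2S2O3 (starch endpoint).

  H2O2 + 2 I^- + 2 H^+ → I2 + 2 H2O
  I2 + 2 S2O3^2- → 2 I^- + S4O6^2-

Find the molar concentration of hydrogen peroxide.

n(S2O3^2-) = 0.02593 × 0.2061 = 5.344 × 10^-3 mol
n(I2) = n(S2O3^2-)/2 = 2.672 × 10^-3 mol
n(H2O2) in the aliquot = 2.672 × 10^-3 mol (1:1 ratio)
[H2O2] = 2.672 × 10^-3 / 0.01956 = 0.1366 mol/L

0.1366 mol/L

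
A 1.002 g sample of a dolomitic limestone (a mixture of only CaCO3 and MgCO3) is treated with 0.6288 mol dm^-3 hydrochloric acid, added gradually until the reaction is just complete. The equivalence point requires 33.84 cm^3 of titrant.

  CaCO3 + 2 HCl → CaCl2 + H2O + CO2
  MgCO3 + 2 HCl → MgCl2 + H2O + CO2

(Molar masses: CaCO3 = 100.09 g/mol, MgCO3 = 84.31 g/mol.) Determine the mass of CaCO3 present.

0.6660 g

n(HCl) = 0.03384 × 0.6288 = 0.02128 mol
Let x = n(CaCO3), y = n(MgCO3).
Titrant: 2x + 2y = 0.02128;  mass: 100.09x + 84.31y = 1.002
Solving, x = 6.654 × 10^-3 mol, y = 3.985 × 10^-3 mol
mass of CaCO3 = 6.654 × 10^-3 × 100.09 = 0.6660 g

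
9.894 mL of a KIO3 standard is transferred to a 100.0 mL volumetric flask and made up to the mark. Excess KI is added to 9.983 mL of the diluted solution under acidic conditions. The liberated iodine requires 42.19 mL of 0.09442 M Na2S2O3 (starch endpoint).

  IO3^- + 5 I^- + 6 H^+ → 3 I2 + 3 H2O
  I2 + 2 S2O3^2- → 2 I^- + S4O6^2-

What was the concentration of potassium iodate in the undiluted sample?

n(S2O3^2-) = 0.04219 × 0.09442 = 3.984 × 10^-3 mol
n(I2) = n(S2O3^2-)/2 = 1.992 × 10^-3 mol
From the 1:3 ratio, n(IO3^-) in the aliquot = 1/3 × 1.992 × 10^-3 = 6.639 × 10^-4 mol
[IO3^-]_dilute = 6.639 × 10^-4 / 0.009983 = 0.06651 mol/L
[IO3^-]_original = 0.06651 × 100.0/9.894 = 0.6722 mol/L

0.6722 M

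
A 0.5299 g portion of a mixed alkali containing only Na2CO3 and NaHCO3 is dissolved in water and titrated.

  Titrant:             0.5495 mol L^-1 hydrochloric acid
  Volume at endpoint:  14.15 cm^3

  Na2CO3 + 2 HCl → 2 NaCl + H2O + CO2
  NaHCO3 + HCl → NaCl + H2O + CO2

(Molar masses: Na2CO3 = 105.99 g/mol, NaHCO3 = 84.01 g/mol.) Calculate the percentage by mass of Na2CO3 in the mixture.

n(HCl) = 0.01415 × 0.5495 = 7.775 × 10^-3 mol
Let x = n(Na2CO3), y = n(NaHCO3).
Titrant: 2x + 1y = 7.775 × 10^-3;  mass: 105.99x + 84.01y = 0.5299
Solving, x = 1.988 × 10^-3 mol, y = 3.799 × 10^-3 mol
mass of Na2CO3 = 1.988 × 10^-3 × 105.99 = 0.2107 g
% Na2CO3 = 0.2107 / 0.5299 × 100 = 39.76 %

39.76 %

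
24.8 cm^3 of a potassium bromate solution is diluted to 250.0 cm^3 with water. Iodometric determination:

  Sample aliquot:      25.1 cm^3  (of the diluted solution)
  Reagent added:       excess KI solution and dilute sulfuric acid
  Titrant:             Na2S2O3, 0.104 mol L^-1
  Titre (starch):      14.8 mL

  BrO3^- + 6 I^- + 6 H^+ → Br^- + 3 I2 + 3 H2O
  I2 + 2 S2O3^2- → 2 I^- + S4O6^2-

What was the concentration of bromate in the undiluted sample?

n(S2O3^2-) = 0.0148 × 0.104 = 1.54 × 10^-3 mol
n(I2) = n(S2O3^2-)/2 = 7.70 × 10^-4 mol
From the 1:3 ratio, n(BrO3^-) in the aliquot = 1/3 × 7.70 × 10^-4 = 2.57 × 10^-4 mol
[BrO3^-]_dilute = 2.57 × 10^-4 / 0.0251 = 0.0102 mol/L
[BrO3^-]_original = 0.0102 × 250.0/24.8 = 0.103 mol/L

0.103 mol/L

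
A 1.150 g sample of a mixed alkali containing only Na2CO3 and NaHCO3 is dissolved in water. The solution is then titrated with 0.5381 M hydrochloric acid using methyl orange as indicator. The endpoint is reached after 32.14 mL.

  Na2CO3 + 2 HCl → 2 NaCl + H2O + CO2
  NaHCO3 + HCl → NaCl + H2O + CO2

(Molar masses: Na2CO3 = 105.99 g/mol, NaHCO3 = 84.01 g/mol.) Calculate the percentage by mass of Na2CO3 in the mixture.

45.01 %

n(HCl) = 0.03214 × 0.5381 = 0.01729 mol
Let x = n(Na2CO3), y = n(NaHCO3).
Titrant: 2x + 1y = 0.01729;  mass: 105.99x + 84.01y = 1.150
Solving, x = 4.883 × 10^-3 mol, y = 7.528 × 10^-3 mol
mass of Na2CO3 = 4.883 × 10^-3 × 105.99 = 0.5176 g
% Na2CO3 = 0.5176 / 1.150 × 100 = 45.01 %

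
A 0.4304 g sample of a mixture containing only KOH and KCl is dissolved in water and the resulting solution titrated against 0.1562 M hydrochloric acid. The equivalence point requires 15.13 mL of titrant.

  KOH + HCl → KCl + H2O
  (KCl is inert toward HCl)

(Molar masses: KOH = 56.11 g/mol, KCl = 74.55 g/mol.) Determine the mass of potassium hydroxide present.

n(HCl) = 0.01513 × 0.1562 = 2.363 × 10^-3 mol
Let x = n(KOH), y = n(KCl).
Titrant: 1x = 2.363 × 10^-3;  mass: 56.11x + 74.55y = 0.4304
Solving, x = 2.363 × 10^-3 mol, y = 3.995 × 10^-3 mol
mass of KOH = 2.363 × 10^-3 × 56.11 = 0.1326 g

0.1326 g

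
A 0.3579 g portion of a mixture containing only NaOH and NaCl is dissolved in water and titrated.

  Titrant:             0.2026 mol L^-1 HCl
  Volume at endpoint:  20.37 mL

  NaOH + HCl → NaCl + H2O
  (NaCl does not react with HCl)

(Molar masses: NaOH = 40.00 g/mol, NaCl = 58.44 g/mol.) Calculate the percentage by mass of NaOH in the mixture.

46.12 %

n(HCl) = 0.02037 × 0.2026 = 4.127 × 10^-3 mol
Let x = n(NaOH), y = n(NaCl).
Titrant: 1x = 4.127 × 10^-3;  mass: 40.00x + 58.44y = 0.3579
Solving, x = 4.127 × 10^-3 mol, y = 3.299 × 10^-3 mol
mass of NaOH = 4.127 × 10^-3 × 40.00 = 0.1651 g
% NaOH = 0.1651 / 0.3579 × 100 = 46.12 %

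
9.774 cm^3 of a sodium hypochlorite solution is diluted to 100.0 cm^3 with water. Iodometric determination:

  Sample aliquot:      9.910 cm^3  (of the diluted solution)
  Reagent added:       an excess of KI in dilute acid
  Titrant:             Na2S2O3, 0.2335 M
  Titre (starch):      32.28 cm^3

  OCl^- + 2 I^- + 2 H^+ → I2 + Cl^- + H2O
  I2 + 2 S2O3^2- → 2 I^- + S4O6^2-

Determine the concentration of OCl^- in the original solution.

n(S2O3^2-) = 0.03228 × 0.2335 = 7.537 × 10^-3 mol
n(I2) = n(S2O3^2-)/2 = 3.769 × 10^-3 mol
n(OCl^-) in the aliquot = 3.769 × 10^-3 mol (1:1 ratio)
[OCl^-]_dilute = 3.769 × 10^-3 / 0.009910 = 0.3803 mol/L
[OCl^-]_original = 0.3803 × 100.0/9.774 = 3.891 mol/L

3.891 M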